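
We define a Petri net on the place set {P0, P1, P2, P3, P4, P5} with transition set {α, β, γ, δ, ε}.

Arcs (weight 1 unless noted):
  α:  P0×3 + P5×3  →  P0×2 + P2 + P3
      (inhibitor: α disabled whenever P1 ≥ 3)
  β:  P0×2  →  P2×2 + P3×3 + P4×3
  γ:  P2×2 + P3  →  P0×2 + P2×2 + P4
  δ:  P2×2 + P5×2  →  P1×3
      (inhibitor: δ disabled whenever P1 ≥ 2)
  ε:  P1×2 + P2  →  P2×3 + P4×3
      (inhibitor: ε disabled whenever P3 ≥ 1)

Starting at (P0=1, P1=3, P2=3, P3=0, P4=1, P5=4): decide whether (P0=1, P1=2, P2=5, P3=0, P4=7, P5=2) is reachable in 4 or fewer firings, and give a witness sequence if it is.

YES — reachable via ⟨ε, δ, ε⟩ (3 firings)

step 1: fire ε:  (P0=1, P1=3, P2=3, P3=0, P4=1, P5=4) → (P0=1, P1=1, P2=5, P3=0, P4=4, P5=4)
step 2: fire δ:  (P0=1, P1=1, P2=5, P3=0, P4=4, P5=4) → (P0=1, P1=4, P2=3, P3=0, P4=4, P5=2)
step 3: fire ε:  (P0=1, P1=4, P2=3, P3=0, P4=4, P5=2) → (P0=1, P1=2, P2=5, P3=0, P4=7, P5=2)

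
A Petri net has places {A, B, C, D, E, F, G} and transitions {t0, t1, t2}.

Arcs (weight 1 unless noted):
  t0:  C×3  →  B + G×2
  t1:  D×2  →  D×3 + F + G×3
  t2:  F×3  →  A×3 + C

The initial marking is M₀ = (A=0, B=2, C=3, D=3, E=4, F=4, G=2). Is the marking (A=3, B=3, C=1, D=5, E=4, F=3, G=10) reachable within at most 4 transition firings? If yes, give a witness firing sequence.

YES — reachable via ⟨t0, t1, t1, t2⟩ (4 firings)

step 1: fire t0:  (A=0, B=2, C=3, D=3, E=4, F=4, G=2) → (A=0, B=3, C=0, D=3, E=4, F=4, G=4)
step 2: fire t1:  (A=0, B=3, C=0, D=3, E=4, F=4, G=4) → (A=0, B=3, C=0, D=4, E=4, F=5, G=7)
step 3: fire t1:  (A=0, B=3, C=0, D=4, E=4, F=5, G=7) → (A=0, B=3, C=0, D=5, E=4, F=6, G=10)
step 4: fire t2:  (A=0, B=3, C=0, D=5, E=4, F=6, G=10) → (A=3, B=3, C=1, D=5, E=4, F=3, G=10)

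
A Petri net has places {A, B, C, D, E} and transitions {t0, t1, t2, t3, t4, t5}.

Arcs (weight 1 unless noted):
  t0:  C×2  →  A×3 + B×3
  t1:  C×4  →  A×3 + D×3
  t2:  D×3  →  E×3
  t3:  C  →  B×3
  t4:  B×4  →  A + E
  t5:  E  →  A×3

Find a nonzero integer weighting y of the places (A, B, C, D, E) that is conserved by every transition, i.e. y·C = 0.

y = (A:1, B:1, C:3, D:3, E:3)

Incidence matrix C (rows=places, cols=transitions):
       t0   t1   t2   t3   t4   t5
    A   3    3    0    0    1    3
    B   3    0    0    3   -4    0
    C  -2   -4    0   -1    0    0
    D   0    3   -3    0    0    0
    E   0    0    3    0    1   -1

Candidate y = [1, 1, 3, 3, 3]; check y·C column-wise:
  col t0: 1·3 + 1·3 + 3·-2 + 3·0 + 3·0 = 0
  col t1: 1·3 + 1·0 + 3·-4 + 3·3 + 3·0 = 0
  col t2: 1·0 + 1·0 + 3·0 + 3·-3 + 3·3 = 0
  col t3: 1·0 + 1·3 + 3·-1 + 3·0 + 3·0 = 0
  col t4: 1·1 + 1·-4 + 3·0 + 3·0 + 3·1 = 0
  col t5: 1·3 + 1·0 + 3·0 + 3·0 + 3·-1 = 0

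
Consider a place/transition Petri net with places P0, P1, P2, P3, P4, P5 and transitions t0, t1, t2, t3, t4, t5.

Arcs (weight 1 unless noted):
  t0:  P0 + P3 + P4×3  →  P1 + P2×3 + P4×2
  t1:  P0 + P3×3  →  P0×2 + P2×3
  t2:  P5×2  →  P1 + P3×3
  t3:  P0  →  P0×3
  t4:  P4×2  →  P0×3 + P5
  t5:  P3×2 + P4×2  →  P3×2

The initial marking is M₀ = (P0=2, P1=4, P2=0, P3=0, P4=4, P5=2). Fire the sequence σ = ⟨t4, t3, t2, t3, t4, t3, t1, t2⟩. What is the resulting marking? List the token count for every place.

step 1: fire t4:  (P0=2, P1=4, P2=0, P3=0, P4=4, P5=2) → (P0=5, P1=4, P2=0, P3=0, P4=2, P5=3)
step 2: fire t3:  (P0=5, P1=4, P2=0, P3=0, P4=2, P5=3) → (P0=7, P1=4, P2=0, P3=0, P4=2, P5=3)
step 3: fire t2:  (P0=7, P1=4, P2=0, P3=0, P4=2, P5=3) → (P0=7, P1=5, P2=0, P3=3, P4=2, P5=1)
step 4: fire t3:  (P0=7, P1=5, P2=0, P3=3, P4=2, P5=1) → (P0=9, P1=5, P2=0, P3=3, P4=2, P5=1)
step 5: fire t4:  (P0=9, P1=5, P2=0, P3=3, P4=2, P5=1) → (P0=12, P1=5, P2=0, P3=3, P4=0, P5=2)
step 6: fire t3:  (P0=12, P1=5, P2=0, P3=3, P4=0, P5=2) → (P0=14, P1=5, P2=0, P3=3, P4=0, P5=2)
step 7: fire t1:  (P0=14, P1=5, P2=0, P3=3, P4=0, P5=2) → (P0=15, P1=5, P2=3, P3=0, P4=0, P5=2)
step 8: fire t2:  (P0=15, P1=5, P2=3, P3=0, P4=0, P5=2) → (P0=15, P1=6, P2=3, P3=3, P4=0, P5=0)

(P0=15, P1=6, P2=3, P3=3, P4=0, P5=0)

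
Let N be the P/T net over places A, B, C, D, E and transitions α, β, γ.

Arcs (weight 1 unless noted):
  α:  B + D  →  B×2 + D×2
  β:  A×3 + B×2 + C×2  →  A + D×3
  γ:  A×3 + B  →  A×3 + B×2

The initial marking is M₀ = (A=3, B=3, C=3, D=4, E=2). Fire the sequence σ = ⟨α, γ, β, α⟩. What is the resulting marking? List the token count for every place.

step 1: fire α:  (A=3, B=3, C=3, D=4, E=2) → (A=3, B=4, C=3, D=5, E=2)
step 2: fire γ:  (A=3, B=4, C=3, D=5, E=2) → (A=3, B=5, C=3, D=5, E=2)
step 3: fire β:  (A=3, B=5, C=3, D=5, E=2) → (A=1, B=3, C=1, D=8, E=2)
step 4: fire α:  (A=1, B=3, C=1, D=8, E=2) → (A=1, B=4, C=1, D=9, E=2)

(A=1, B=4, C=1, D=9, E=2)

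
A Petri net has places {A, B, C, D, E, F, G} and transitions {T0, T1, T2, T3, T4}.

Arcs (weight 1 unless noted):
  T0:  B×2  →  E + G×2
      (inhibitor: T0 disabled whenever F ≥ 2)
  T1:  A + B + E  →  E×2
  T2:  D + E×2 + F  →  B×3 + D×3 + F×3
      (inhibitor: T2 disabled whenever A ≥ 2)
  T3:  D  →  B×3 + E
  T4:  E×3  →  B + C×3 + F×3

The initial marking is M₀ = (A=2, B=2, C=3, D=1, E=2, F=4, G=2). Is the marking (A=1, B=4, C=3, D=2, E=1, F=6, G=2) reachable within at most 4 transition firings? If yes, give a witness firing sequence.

NO — not reachable within 4 firings

depth 0: 1 marking
depth 1: 3 markings reached so far
depth 2: 8 markings reached so far
depth 3: 13 markings reached so far
depth 4: 18 markings reached so far
target is not among the 18 markings reachable within 4 steps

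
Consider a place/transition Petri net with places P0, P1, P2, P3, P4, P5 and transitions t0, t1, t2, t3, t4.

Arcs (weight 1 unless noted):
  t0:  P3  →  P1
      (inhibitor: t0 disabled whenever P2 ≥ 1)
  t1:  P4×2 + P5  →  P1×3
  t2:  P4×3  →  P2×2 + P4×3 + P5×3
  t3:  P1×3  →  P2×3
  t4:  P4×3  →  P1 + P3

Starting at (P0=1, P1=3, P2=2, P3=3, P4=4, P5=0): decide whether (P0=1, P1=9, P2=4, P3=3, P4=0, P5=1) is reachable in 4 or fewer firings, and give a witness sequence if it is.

YES — reachable via ⟨t2, t1, t1⟩ (3 firings)

step 1: fire t2:  (P0=1, P1=3, P2=2, P3=3, P4=4, P5=0) → (P0=1, P1=3, P2=4, P3=3, P4=4, P5=3)
step 2: fire t1:  (P0=1, P1=3, P2=4, P3=3, P4=4, P5=3) → (P0=1, P1=6, P2=4, P3=3, P4=2, P5=2)
step 3: fire t1:  (P0=1, P1=6, P2=4, P3=3, P4=2, P5=2) → (P0=1, P1=9, P2=4, P3=3, P4=0, P5=1)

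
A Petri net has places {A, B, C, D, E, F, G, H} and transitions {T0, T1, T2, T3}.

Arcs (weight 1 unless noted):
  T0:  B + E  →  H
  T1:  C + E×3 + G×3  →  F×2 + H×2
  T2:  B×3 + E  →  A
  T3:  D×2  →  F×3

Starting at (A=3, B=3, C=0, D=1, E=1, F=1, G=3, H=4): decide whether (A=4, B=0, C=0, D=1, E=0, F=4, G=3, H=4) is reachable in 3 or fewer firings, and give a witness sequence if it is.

depth 0: 1 marking
depth 1: 3 markings reached so far
depth 2: 3 markings reached so far
(frontier empty at depth 2; search complete)
target is not among the 3 markings reachable within 3 steps

NO — not reachable within 3 firings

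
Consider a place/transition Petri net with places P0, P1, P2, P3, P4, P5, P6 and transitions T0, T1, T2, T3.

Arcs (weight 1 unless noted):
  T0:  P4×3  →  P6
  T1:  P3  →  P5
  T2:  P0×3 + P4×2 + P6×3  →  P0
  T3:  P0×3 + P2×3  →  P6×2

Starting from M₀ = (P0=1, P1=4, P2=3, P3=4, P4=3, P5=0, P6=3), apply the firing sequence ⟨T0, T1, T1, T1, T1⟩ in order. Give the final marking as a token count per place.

step 1: fire T0:  (P0=1, P1=4, P2=3, P3=4, P4=3, P5=0, P6=3) → (P0=1, P1=4, P2=3, P3=4, P4=0, P5=0, P6=4)
step 2: fire T1:  (P0=1, P1=4, P2=3, P3=4, P4=0, P5=0, P6=4) → (P0=1, P1=4, P2=3, P3=3, P4=0, P5=1, P6=4)
step 3: fire T1:  (P0=1, P1=4, P2=3, P3=3, P4=0, P5=1, P6=4) → (P0=1, P1=4, P2=3, P3=2, P4=0, P5=2, P6=4)
step 4: fire T1:  (P0=1, P1=4, P2=3, P3=2, P4=0, P5=2, P6=4) → (P0=1, P1=4, P2=3, P3=1, P4=0, P5=3, P6=4)
step 5: fire T1:  (P0=1, P1=4, P2=3, P3=1, P4=0, P5=3, P6=4) → (P0=1, P1=4, P2=3, P3=0, P4=0, P5=4, P6=4)

(P0=1, P1=4, P2=3, P3=0, P4=0, P5=4, P6=4)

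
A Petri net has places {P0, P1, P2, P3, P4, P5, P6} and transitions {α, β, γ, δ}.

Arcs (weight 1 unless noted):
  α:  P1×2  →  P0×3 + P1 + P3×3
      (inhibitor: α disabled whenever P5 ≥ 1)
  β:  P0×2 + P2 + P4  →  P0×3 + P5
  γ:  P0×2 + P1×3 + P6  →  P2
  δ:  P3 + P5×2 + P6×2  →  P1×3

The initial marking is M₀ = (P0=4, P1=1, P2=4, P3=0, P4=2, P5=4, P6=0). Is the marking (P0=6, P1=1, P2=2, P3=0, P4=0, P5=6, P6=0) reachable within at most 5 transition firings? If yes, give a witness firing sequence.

YES — reachable via ⟨β, β⟩ (2 firings)

step 1: fire β:  (P0=4, P1=1, P2=4, P3=0, P4=2, P5=4, P6=0) → (P0=5, P1=1, P2=3, P3=0, P4=1, P5=5, P6=0)
step 2: fire β:  (P0=5, P1=1, P2=3, P3=0, P4=1, P5=5, P6=0) → (P0=6, P1=1, P2=2, P3=0, P4=0, P5=6, P6=0)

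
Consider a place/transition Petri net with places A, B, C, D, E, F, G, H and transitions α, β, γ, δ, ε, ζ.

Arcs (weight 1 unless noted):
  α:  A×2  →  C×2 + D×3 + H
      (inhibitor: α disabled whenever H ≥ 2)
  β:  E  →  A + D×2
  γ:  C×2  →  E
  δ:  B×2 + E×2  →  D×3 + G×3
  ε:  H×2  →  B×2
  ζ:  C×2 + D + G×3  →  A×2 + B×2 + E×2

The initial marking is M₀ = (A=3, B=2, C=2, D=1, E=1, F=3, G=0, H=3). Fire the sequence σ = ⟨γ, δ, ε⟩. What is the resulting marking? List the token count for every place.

(A=3, B=2, C=0, D=4, E=0, F=3, G=3, H=1)

step 1: fire γ:  (A=3, B=2, C=2, D=1, E=1, F=3, G=0, H=3) → (A=3, B=2, C=0, D=1, E=2, F=3, G=0, H=3)
step 2: fire δ:  (A=3, B=2, C=0, D=1, E=2, F=3, G=0, H=3) → (A=3, B=0, C=0, D=4, E=0, F=3, G=3, H=3)
step 3: fire ε:  (A=3, B=0, C=0, D=4, E=0, F=3, G=3, H=3) → (A=3, B=2, C=0, D=4, E=0, F=3, G=3, H=1)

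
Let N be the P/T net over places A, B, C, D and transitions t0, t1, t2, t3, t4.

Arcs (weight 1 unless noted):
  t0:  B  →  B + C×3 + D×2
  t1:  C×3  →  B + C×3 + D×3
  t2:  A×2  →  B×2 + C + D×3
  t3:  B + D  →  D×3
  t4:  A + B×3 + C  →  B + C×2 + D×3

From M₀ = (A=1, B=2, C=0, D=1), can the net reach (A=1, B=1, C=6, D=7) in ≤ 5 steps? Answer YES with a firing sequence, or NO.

YES — reachable via ⟨t0, t0, t3⟩ (3 firings)

step 1: fire t0:  (A=1, B=2, C=0, D=1) → (A=1, B=2, C=3, D=3)
step 2: fire t0:  (A=1, B=2, C=3, D=3) → (A=1, B=2, C=6, D=5)
step 3: fire t3:  (A=1, B=2, C=6, D=5) → (A=1, B=1, C=6, D=7)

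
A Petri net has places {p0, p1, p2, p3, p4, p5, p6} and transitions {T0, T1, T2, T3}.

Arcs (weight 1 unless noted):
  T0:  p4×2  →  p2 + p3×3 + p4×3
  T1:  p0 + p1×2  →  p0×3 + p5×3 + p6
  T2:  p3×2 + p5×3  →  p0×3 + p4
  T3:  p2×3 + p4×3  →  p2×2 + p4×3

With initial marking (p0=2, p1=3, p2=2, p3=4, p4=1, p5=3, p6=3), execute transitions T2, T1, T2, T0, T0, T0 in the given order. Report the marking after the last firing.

(p0=10, p1=1, p2=5, p3=9, p4=6, p5=0, p6=4)

step 1: fire T2:  (p0=2, p1=3, p2=2, p3=4, p4=1, p5=3, p6=3) → (p0=5, p1=3, p2=2, p3=2, p4=2, p5=0, p6=3)
step 2: fire T1:  (p0=5, p1=3, p2=2, p3=2, p4=2, p5=0, p6=3) → (p0=7, p1=1, p2=2, p3=2, p4=2, p5=3, p6=4)
step 3: fire T2:  (p0=7, p1=1, p2=2, p3=2, p4=2, p5=3, p6=4) → (p0=10, p1=1, p2=2, p3=0, p4=3, p5=0, p6=4)
step 4: fire T0:  (p0=10, p1=1, p2=2, p3=0, p4=3, p5=0, p6=4) → (p0=10, p1=1, p2=3, p3=3, p4=4, p5=0, p6=4)
step 5: fire T0:  (p0=10, p1=1, p2=3, p3=3, p4=4, p5=0, p6=4) → (p0=10, p1=1, p2=4, p3=6, p4=5, p5=0, p6=4)
step 6: fire T0:  (p0=10, p1=1, p2=4, p3=6, p4=5, p5=0, p6=4) → (p0=10, p1=1, p2=5, p3=9, p4=6, p5=0, p6=4)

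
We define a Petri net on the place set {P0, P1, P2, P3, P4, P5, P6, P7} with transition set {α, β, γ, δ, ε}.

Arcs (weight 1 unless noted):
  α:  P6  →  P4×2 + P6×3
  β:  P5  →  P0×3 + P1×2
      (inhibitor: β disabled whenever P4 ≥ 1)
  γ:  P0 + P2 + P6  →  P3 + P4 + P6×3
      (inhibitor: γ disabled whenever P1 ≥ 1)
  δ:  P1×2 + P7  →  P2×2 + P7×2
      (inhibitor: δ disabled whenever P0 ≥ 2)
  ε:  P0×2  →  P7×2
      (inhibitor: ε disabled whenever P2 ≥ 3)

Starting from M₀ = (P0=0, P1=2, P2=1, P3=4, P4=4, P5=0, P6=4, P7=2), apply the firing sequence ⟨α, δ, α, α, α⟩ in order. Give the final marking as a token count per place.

step 1: fire α:  (P0=0, P1=2, P2=1, P3=4, P4=4, P5=0, P6=4, P7=2) → (P0=0, P1=2, P2=1, P3=4, P4=6, P5=0, P6=6, P7=2)
step 2: fire δ:  (P0=0, P1=2, P2=1, P3=4, P4=6, P5=0, P6=6, P7=2) → (P0=0, P1=0, P2=3, P3=4, P4=6, P5=0, P6=6, P7=3)
step 3: fire α:  (P0=0, P1=0, P2=3, P3=4, P4=6, P5=0, P6=6, P7=3) → (P0=0, P1=0, P2=3, P3=4, P4=8, P5=0, P6=8, P7=3)
step 4: fire α:  (P0=0, P1=0, P2=3, P3=4, P4=8, P5=0, P6=8, P7=3) → (P0=0, P1=0, P2=3, P3=4, P4=10, P5=0, P6=10, P7=3)
step 5: fire α:  (P0=0, P1=0, P2=3, P3=4, P4=10, P5=0, P6=10, P7=3) → (P0=0, P1=0, P2=3, P3=4, P4=12, P5=0, P6=12, P7=3)

(P0=0, P1=0, P2=3, P3=4, P4=12, P5=0, P6=12, P7=3)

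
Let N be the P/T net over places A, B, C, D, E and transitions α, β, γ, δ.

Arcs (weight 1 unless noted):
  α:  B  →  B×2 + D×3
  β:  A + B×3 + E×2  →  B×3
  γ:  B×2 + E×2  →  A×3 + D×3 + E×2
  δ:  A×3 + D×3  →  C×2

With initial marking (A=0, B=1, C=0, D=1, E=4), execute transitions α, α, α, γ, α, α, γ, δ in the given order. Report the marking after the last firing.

(A=3, B=2, C=2, D=19, E=4)

step 1: fire α:  (A=0, B=1, C=0, D=1, E=4) → (A=0, B=2, C=0, D=4, E=4)
step 2: fire α:  (A=0, B=2, C=0, D=4, E=4) → (A=0, B=3, C=0, D=7, E=4)
step 3: fire α:  (A=0, B=3, C=0, D=7, E=4) → (A=0, B=4, C=0, D=10, E=4)
step 4: fire γ:  (A=0, B=4, C=0, D=10, E=4) → (A=3, B=2, C=0, D=13, E=4)
step 5: fire α:  (A=3, B=2, C=0, D=13, E=4) → (A=3, B=3, C=0, D=16, E=4)
step 6: fire α:  (A=3, B=3, C=0, D=16, E=4) → (A=3, B=4, C=0, D=19, E=4)
step 7: fire γ:  (A=3, B=4, C=0, D=19, E=4) → (A=6, B=2, C=0, D=22, E=4)
step 8: fire δ:  (A=6, B=2, C=0, D=22, E=4) → (A=3, B=2, C=2, D=19, E=4)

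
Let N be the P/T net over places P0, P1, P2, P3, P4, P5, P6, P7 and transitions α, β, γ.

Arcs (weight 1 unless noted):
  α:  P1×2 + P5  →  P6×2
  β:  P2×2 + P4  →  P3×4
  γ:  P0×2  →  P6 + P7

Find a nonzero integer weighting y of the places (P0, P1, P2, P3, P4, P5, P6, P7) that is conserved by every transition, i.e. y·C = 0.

y = (P0:0, P1:0, P2:2, P3:1, P4:0, P5:0, P6:0, P7:0)

Incidence matrix C (rows=places, cols=transitions):
        α    β    γ
   P0   0    0   -2
   P1  -2    0    0
   P2   0   -2    0
   P3   0    4    0
   P4   0   -1    0
   P5  -1    0    0
   P6   2    0    1
   P7   0    0    1

Candidate y = [0, 0, 2, 1, 0, 0, 0, 0]; check y·C column-wise:
  col α: 0·-2 + 2·0 + 1·0 + 0·-1 + 0·2 = 0
  col β: 2·-2 + 1·4 + 0·-1 = 0
  col γ: 0·-2 + 2·0 + 1·0 + 0·1 + 0·1 = 0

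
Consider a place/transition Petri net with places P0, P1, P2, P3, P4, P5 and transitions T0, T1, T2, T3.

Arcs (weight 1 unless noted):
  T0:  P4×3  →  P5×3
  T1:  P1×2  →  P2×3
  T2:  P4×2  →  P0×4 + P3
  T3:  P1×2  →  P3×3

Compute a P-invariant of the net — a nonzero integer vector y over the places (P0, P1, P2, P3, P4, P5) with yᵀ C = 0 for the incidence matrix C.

y = (P0:1, P1:-6, P2:-4, P3:-4, P4:0, P5:0)

Incidence matrix C (rows=places, cols=transitions):
       T0   T1   T2   T3
   P0   0    0    4    0
   P1   0   -2    0   -2
   P2   0    3    0    0
   P3   0    0    1    3
   P4  -3    0   -2    0
   P5   3    0    0    0

Candidate y = [1, -6, -4, -4, 0, 0]; check y·C column-wise:
  col T0: 1·0 + -6·0 + -4·0 + -4·0 + 0·-3 + 0·3 = 0
  col T1: 1·0 + -6·-2 + -4·3 + -4·0 = 0
  col T2: 1·4 + -6·0 + -4·0 + -4·1 + 0·-2 = 0
  col T3: 1·0 + -6·-2 + -4·0 + -4·3 = 0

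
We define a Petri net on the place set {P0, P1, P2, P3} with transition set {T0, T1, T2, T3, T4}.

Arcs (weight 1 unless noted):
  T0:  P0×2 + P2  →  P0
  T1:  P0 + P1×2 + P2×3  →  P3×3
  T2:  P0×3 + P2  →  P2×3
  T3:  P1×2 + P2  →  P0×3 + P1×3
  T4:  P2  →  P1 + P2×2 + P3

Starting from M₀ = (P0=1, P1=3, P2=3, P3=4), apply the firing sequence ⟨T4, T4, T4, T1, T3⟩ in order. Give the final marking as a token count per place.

(P0=3, P1=5, P2=2, P3=10)

step 1: fire T4:  (P0=1, P1=3, P2=3, P3=4) → (P0=1, P1=4, P2=4, P3=5)
step 2: fire T4:  (P0=1, P1=4, P2=4, P3=5) → (P0=1, P1=5, P2=5, P3=6)
step 3: fire T4:  (P0=1, P1=5, P2=5, P3=6) → (P0=1, P1=6, P2=6, P3=7)
step 4: fire T1:  (P0=1, P1=6, P2=6, P3=7) → (P0=0, P1=4, P2=3, P3=10)
step 5: fire T3:  (P0=0, P1=4, P2=3, P3=10) → (P0=3, P1=5, P2=2, P3=10)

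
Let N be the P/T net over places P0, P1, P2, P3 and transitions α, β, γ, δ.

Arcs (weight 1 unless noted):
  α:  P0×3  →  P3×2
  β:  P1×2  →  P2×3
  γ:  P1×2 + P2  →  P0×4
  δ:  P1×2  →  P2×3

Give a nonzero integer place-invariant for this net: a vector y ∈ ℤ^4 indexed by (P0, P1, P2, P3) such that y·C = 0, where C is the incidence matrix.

y = (P0:2, P1:3, P2:2, P3:3)

Incidence matrix C (rows=places, cols=transitions):
        α    β    γ    δ
   P0  -3    0    4    0
   P1   0   -2   -2   -2
   P2   0    3   -1    3
   P3   2    0    0    0

Candidate y = [2, 3, 2, 3]; check y·C column-wise:
  col α: 2·-3 + 3·0 + 2·0 + 3·2 = 0
  col β: 2·0 + 3·-2 + 2·3 + 3·0 = 0
  col γ: 2·4 + 3·-2 + 2·-1 + 3·0 = 0
  col δ: 2·0 + 3·-2 + 2·3 + 3·0 = 0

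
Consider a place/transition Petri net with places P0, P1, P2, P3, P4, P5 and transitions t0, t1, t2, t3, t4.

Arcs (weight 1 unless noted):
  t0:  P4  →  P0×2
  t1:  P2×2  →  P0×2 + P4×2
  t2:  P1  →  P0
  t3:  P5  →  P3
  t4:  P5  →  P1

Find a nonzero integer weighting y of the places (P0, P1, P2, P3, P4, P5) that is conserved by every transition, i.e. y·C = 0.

Incidence matrix C (rows=places, cols=transitions):
       t0   t1   t2   t3   t4
   P0   2    2    1    0    0
   P1   0    0   -1    0    1
   P2   0   -2    0    0    0
   P3   0    0    0    1    0
   P4  -1    2    0    0    0
   P5   0    0    0   -1   -1

Candidate y = [1, 1, 3, 1, 2, 1]; check y·C column-wise:
  col t0: 1·2 + 1·0 + 3·0 + 1·0 + 2·-1 + 1·0 = 0
  col t1: 1·2 + 1·0 + 3·-2 + 1·0 + 2·2 + 1·0 = 0
  col t2: 1·1 + 1·-1 + 3·0 + 1·0 + 2·0 + 1·0 = 0
  col t3: 1·0 + 1·0 + 3·0 + 1·1 + 2·0 + 1·-1 = 0
  col t4: 1·0 + 1·1 + 3·0 + 1·0 + 2·0 + 1·-1 = 0

y = (P0:1, P1:1, P2:3, P3:1, P4:2, P5:1)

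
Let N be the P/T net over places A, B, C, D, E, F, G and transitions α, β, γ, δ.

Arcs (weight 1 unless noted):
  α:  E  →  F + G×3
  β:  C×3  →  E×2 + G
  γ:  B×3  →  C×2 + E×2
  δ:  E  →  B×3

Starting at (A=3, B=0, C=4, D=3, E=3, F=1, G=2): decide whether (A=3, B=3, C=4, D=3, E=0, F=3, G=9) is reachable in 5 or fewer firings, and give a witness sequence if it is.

NO — not reachable within 5 firings

depth 0: 1 marking
depth 1: 4 markings reached so far
depth 2: 10 markings reached so far
depth 3: 20 markings reached so far
depth 4: 31 markings reached so far
depth 5: 48 markings reached so far
target is not among the 48 markings reachable within 5 steps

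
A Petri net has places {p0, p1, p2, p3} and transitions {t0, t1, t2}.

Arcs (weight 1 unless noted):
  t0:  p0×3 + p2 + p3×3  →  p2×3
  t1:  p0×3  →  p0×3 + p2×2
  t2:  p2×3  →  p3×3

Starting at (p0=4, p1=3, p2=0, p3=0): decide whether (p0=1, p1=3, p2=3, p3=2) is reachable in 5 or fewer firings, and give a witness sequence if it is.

depth 0: 1 marking
depth 1: 2 markings reached so far
depth 2: 3 markings reached so far
depth 3: 5 markings reached so far
depth 4: 8 markings reached so far
depth 5: 13 markings reached so far
target is not among the 13 markings reachable within 5 steps

NO — not reachable within 5 firings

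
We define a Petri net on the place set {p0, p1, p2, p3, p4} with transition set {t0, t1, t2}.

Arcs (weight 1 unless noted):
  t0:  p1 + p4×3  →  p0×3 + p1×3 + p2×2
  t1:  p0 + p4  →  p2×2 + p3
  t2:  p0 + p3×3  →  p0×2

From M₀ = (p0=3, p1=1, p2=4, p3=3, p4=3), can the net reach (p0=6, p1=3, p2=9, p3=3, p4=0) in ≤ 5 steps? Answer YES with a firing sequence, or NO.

NO — not reachable within 5 firings

depth 0: 1 marking
depth 1: 4 markings reached so far
depth 2: 7 markings reached so far
depth 3: 9 markings reached so far
depth 4: 10 markings reached so far
depth 5: 11 markings reached so far
target is not among the 11 markings reachable within 5 steps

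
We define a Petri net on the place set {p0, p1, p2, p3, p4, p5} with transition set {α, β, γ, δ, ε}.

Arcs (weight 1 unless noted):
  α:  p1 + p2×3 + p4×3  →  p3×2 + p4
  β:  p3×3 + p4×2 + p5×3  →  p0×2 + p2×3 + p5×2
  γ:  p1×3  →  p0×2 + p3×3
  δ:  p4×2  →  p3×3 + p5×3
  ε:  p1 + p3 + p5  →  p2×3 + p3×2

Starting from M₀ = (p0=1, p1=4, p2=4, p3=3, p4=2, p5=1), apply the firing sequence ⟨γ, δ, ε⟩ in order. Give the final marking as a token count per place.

step 1: fire γ:  (p0=1, p1=4, p2=4, p3=3, p4=2, p5=1) → (p0=3, p1=1, p2=4, p3=6, p4=2, p5=1)
step 2: fire δ:  (p0=3, p1=1, p2=4, p3=6, p4=2, p5=1) → (p0=3, p1=1, p2=4, p3=9, p4=0, p5=4)
step 3: fire ε:  (p0=3, p1=1, p2=4, p3=9, p4=0, p5=4) → (p0=3, p1=0, p2=7, p3=10, p4=0, p5=3)

(p0=3, p1=0, p2=7, p3=10, p4=0, p5=3)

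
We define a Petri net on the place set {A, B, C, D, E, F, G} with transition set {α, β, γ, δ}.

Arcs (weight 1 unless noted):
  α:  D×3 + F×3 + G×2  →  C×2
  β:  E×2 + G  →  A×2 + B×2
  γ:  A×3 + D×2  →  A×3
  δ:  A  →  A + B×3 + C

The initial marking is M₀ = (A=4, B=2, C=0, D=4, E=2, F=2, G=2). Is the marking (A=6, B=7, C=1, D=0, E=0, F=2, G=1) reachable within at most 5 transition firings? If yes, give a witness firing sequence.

step 1: fire β:  (A=4, B=2, C=0, D=4, E=2, F=2, G=2) → (A=6, B=4, C=0, D=4, E=0, F=2, G=1)
step 2: fire γ:  (A=6, B=4, C=0, D=4, E=0, F=2, G=1) → (A=6, B=4, C=0, D=2, E=0, F=2, G=1)
step 3: fire γ:  (A=6, B=4, C=0, D=2, E=0, F=2, G=1) → (A=6, B=4, C=0, D=0, E=0, F=2, G=1)
step 4: fire δ:  (A=6, B=4, C=0, D=0, E=0, F=2, G=1) → (A=6, B=7, C=1, D=0, E=0, F=2, G=1)

YES — reachable via ⟨β, γ, γ, δ⟩ (4 firings)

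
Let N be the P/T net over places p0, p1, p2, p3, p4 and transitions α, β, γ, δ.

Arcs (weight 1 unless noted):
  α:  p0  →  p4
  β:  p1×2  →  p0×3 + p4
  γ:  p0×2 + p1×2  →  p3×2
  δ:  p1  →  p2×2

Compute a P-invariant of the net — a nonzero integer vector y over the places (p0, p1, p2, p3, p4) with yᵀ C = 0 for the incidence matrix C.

y = (p0:1, p1:2, p2:1, p3:3, p4:1)

Incidence matrix C (rows=places, cols=transitions):
        α    β    γ    δ
   p0  -1    3   -2    0
   p1   0   -2   -2   -1
   p2   0    0    0    2
   p3   0    0    2    0
   p4   1    1    0    0

Candidate y = [1, 2, 1, 3, 1]; check y·C column-wise:
  col α: 1·-1 + 2·0 + 1·0 + 3·0 + 1·1 = 0
  col β: 1·3 + 2·-2 + 1·0 + 3·0 + 1·1 = 0
  col γ: 1·-2 + 2·-2 + 1·0 + 3·2 + 1·0 = 0
  col δ: 1·0 + 2·-1 + 1·2 + 3·0 + 1·0 = 0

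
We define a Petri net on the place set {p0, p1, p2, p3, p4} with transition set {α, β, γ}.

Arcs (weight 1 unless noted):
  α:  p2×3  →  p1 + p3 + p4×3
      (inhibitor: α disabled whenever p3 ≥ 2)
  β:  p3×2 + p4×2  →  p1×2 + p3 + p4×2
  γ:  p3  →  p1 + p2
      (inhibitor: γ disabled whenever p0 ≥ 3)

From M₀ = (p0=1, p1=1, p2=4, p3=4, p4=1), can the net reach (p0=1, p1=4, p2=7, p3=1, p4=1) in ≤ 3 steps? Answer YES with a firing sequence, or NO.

YES — reachable via ⟨γ, γ, γ⟩ (3 firings)

step 1: fire γ:  (p0=1, p1=1, p2=4, p3=4, p4=1) → (p0=1, p1=2, p2=5, p3=3, p4=1)
step 2: fire γ:  (p0=1, p1=2, p2=5, p3=3, p4=1) → (p0=1, p1=3, p2=6, p3=2, p4=1)
step 3: fire γ:  (p0=1, p1=3, p2=6, p3=2, p4=1) → (p0=1, p1=4, p2=7, p3=1, p4=1)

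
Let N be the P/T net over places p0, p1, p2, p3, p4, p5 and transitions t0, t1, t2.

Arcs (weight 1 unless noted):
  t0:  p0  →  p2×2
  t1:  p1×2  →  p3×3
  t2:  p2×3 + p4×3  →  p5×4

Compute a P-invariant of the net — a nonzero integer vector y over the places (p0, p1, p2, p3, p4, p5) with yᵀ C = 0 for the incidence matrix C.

Incidence matrix C (rows=places, cols=transitions):
       t0   t1   t2
   p0  -1    0    0
   p1   0   -2    0
   p2   2    0   -3
   p3   0    3    0
   p4   0    0   -3
   p5   0    0    4

Candidate y = [0, 3, 0, 2, 0, 0]; check y·C column-wise:
  col t0: 0·-1 + 3·0 + 0·2 + 2·0 = 0
  col t1: 3·-2 + 2·3 = 0
  col t2: 3·0 + 0·-3 + 2·0 + 0·-3 + 0·4 = 0

y = (p0:0, p1:3, p2:0, p3:2, p4:0, p5:0)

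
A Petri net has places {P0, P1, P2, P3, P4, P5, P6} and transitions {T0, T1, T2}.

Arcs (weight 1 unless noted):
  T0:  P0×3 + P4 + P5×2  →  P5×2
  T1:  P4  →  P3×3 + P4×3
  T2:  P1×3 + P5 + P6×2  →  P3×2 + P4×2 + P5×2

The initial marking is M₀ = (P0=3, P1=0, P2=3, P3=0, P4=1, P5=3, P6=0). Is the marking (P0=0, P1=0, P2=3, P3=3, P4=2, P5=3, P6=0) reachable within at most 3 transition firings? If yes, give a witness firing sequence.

YES — reachable via ⟨T1, T0⟩ (2 firings)

step 1: fire T1:  (P0=3, P1=0, P2=3, P3=0, P4=1, P5=3, P6=0) → (P0=3, P1=0, P2=3, P3=3, P4=3, P5=3, P6=0)
step 2: fire T0:  (P0=3, P1=0, P2=3, P3=3, P4=3, P5=3, P6=0) → (P0=0, P1=0, P2=3, P3=3, P4=2, P5=3, P6=0)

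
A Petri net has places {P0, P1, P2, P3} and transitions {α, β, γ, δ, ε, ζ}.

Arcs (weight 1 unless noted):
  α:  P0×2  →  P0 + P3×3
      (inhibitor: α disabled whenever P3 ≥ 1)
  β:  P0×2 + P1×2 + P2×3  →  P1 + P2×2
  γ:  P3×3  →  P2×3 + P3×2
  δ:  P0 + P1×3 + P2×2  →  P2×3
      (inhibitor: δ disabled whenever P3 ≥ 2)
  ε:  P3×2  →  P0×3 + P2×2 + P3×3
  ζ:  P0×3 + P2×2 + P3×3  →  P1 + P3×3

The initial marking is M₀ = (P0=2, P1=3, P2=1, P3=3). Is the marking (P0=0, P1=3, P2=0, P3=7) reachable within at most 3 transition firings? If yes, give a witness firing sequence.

depth 0: 1 marking
depth 1: 3 markings reached so far
depth 2: 8 markings reached so far
depth 3: 16 markings reached so far
target is not among the 16 markings reachable within 3 steps

NO — not reachable within 3 firings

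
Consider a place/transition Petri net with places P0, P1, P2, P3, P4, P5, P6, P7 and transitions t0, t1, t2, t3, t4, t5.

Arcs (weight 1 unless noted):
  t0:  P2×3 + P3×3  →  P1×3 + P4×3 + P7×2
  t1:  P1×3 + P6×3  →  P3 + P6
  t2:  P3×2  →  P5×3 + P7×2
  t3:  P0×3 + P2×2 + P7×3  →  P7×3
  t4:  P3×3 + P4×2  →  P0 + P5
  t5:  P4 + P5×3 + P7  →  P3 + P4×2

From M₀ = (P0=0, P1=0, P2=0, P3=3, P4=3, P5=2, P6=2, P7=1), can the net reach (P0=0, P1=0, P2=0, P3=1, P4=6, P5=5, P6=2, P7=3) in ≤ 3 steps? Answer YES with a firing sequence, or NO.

depth 0: 1 marking
depth 1: 3 markings reached so far
depth 2: 5 markings reached so far
depth 3: 6 markings reached so far
target is not among the 6 markings reachable within 3 steps

NO — not reachable within 3 firings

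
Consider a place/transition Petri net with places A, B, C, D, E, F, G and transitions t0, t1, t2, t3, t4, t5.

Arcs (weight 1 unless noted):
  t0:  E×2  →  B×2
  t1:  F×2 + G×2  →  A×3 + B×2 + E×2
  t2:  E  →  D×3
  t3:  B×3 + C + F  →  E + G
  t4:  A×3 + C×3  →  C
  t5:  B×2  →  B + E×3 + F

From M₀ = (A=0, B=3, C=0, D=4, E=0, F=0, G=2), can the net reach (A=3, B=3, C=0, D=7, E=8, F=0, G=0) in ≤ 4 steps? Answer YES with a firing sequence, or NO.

NO — not reachable within 4 firings

depth 0: 1 marking
depth 1: 2 markings reached so far
depth 2: 5 markings reached so far
depth 3: 10 markings reached so far
depth 4: 18 markings reached so far
target is not among the 18 markings reachable within 4 steps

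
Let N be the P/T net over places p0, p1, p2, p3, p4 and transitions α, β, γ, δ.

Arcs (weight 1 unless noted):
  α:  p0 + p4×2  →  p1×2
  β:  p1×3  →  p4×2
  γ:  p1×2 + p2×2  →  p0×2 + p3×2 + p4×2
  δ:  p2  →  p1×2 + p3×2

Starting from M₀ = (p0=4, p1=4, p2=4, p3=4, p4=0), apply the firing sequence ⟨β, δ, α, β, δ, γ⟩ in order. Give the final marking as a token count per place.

(p0=5, p1=2, p2=0, p3=10, p4=4)

step 1: fire β:  (p0=4, p1=4, p2=4, p3=4, p4=0) → (p0=4, p1=1, p2=4, p3=4, p4=2)
step 2: fire δ:  (p0=4, p1=1, p2=4, p3=4, p4=2) → (p0=4, p1=3, p2=3, p3=6, p4=2)
step 3: fire α:  (p0=4, p1=3, p2=3, p3=6, p4=2) → (p0=3, p1=5, p2=3, p3=6, p4=0)
step 4: fire β:  (p0=3, p1=5, p2=3, p3=6, p4=0) → (p0=3, p1=2, p2=3, p3=6, p4=2)
step 5: fire δ:  (p0=3, p1=2, p2=3, p3=6, p4=2) → (p0=3, p1=4, p2=2, p3=8, p4=2)
step 6: fire γ:  (p0=3, p1=4, p2=2, p3=8, p4=2) → (p0=5, p1=2, p2=0, p3=10, p4=4)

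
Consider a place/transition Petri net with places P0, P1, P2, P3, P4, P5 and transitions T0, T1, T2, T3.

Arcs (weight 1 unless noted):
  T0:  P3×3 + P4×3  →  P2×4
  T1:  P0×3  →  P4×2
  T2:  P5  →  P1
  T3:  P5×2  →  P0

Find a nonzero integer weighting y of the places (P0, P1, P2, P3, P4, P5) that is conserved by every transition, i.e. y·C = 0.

Incidence matrix C (rows=places, cols=transitions):
       T0   T1   T2   T3
   P0   0   -3    0    1
   P1   0    0    1    0
   P2   4    0    0    0
   P3  -3    0    0    0
   P4  -3    2    0    0
   P5   0    0   -1   -2

Candidate y = [0, 0, 3, 4, 0, 0]; check y·C column-wise:
  col T0: 3·4 + 4·-3 + 0·-3 = 0
  col T1: 0·-3 + 3·0 + 4·0 + 0·2 = 0
  col T2: 0·1 + 3·0 + 4·0 + 0·-1 = 0
  col T3: 0·1 + 3·0 + 4·0 + 0·-2 = 0

y = (P0:0, P1:0, P2:3, P3:4, P4:0, P5:0)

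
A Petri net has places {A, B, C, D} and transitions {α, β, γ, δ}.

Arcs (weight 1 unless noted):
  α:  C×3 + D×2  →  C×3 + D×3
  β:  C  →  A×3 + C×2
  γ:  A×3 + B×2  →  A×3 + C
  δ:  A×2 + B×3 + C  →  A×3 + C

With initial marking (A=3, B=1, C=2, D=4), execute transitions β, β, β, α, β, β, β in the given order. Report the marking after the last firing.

(A=21, B=1, C=8, D=5)

step 1: fire β:  (A=3, B=1, C=2, D=4) → (A=6, B=1, C=3, D=4)
step 2: fire β:  (A=6, B=1, C=3, D=4) → (A=9, B=1, C=4, D=4)
step 3: fire β:  (A=9, B=1, C=4, D=4) → (A=12, B=1, C=5, D=4)
step 4: fire α:  (A=12, B=1, C=5, D=4) → (A=12, B=1, C=5, D=5)
step 5: fire β:  (A=12, B=1, C=5, D=5) → (A=15, B=1, C=6, D=5)
step 6: fire β:  (A=15, B=1, C=6, D=5) → (A=18, B=1, C=7, D=5)
step 7: fire β:  (A=18, B=1, C=7, D=5) → (A=21, B=1, C=8, D=5)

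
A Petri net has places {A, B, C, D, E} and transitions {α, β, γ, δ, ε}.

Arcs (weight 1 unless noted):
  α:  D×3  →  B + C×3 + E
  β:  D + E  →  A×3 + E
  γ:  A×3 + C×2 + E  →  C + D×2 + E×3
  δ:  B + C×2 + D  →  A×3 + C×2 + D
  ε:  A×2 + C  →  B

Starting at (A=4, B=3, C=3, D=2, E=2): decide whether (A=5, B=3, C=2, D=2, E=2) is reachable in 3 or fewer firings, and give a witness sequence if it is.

step 1: fire δ:  (A=4, B=3, C=3, D=2, E=2) → (A=7, B=2, C=3, D=2, E=2)
step 2: fire ε:  (A=7, B=2, C=3, D=2, E=2) → (A=5, B=3, C=2, D=2, E=2)

YES — reachable via ⟨δ, ε⟩ (2 firings)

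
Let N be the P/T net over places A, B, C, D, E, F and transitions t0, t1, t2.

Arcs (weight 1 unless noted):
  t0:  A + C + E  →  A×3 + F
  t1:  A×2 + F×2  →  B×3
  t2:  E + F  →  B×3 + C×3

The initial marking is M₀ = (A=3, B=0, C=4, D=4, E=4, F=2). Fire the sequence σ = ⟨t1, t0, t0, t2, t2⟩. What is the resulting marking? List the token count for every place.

step 1: fire t1:  (A=3, B=0, C=4, D=4, E=4, F=2) → (A=1, B=3, C=4, D=4, E=4, F=0)
step 2: fire t0:  (A=1, B=3, C=4, D=4, E=4, F=0) → (A=3, B=3, C=3, D=4, E=3, F=1)
step 3: fire t0:  (A=3, B=3, C=3, D=4, E=3, F=1) → (A=5, B=3, C=2, D=4, E=2, F=2)
step 4: fire t2:  (A=5, B=3, C=2, D=4, E=2, F=2) → (A=5, B=6, C=5, D=4, E=1, F=1)
step 5: fire t2:  (A=5, B=6, C=5, D=4, E=1, F=1) → (A=5, B=9, C=8, D=4, E=0, F=0)

(A=5, B=9, C=8, D=4, E=0, F=0)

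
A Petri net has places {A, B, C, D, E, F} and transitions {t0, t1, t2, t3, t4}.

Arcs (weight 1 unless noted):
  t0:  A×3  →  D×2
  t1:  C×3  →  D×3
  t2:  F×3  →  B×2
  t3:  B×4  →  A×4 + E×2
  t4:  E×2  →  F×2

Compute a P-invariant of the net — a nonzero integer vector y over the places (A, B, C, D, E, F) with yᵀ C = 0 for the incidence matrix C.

y = (A:2, B:3, C:3, D:3, E:2, F:2)

Incidence matrix C (rows=places, cols=transitions):
       t0   t1   t2   t3   t4
    A  -3    0    0    4    0
    B   0    0    2   -4    0
    C   0   -3    0    0    0
    D   2    3    0    0    0
    E   0    0    0    2   -2
    F   0    0   -3    0    2

Candidate y = [2, 3, 3, 3, 2, 2]; check y·C column-wise:
  col t0: 2·-3 + 3·0 + 3·0 + 3·2 + 2·0 + 2·0 = 0
  col t1: 2·0 + 3·0 + 3·-3 + 3·3 + 2·0 + 2·0 = 0
  col t2: 2·0 + 3·2 + 3·0 + 3·0 + 2·0 + 2·-3 = 0
  col t3: 2·4 + 3·-4 + 3·0 + 3·0 + 2·2 + 2·0 = 0
  col t4: 2·0 + 3·0 + 3·0 + 3·0 + 2·-2 + 2·2 = 0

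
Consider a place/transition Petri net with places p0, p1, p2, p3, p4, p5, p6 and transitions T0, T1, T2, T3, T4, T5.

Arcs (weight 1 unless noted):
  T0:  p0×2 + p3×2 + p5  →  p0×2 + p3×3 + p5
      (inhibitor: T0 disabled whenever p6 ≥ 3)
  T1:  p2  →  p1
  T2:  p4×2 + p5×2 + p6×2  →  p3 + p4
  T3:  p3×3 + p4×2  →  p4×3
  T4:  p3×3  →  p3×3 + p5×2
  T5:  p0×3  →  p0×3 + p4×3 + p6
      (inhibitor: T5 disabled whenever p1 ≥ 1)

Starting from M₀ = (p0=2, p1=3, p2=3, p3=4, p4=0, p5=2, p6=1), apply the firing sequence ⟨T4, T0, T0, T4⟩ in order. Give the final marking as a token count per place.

step 1: fire T4:  (p0=2, p1=3, p2=3, p3=4, p4=0, p5=2, p6=1) → (p0=2, p1=3, p2=3, p3=4, p4=0, p5=4, p6=1)
step 2: fire T0:  (p0=2, p1=3, p2=3, p3=4, p4=0, p5=4, p6=1) → (p0=2, p1=3, p2=3, p3=5, p4=0, p5=4, p6=1)
step 3: fire T0:  (p0=2, p1=3, p2=3, p3=5, p4=0, p5=4, p6=1) → (p0=2, p1=3, p2=3, p3=6, p4=0, p5=4, p6=1)
step 4: fire T4:  (p0=2, p1=3, p2=3, p3=6, p4=0, p5=4, p6=1) → (p0=2, p1=3, p2=3, p3=6, p4=0, p5=6, p6=1)

(p0=2, p1=3, p2=3, p3=6, p4=0, p5=6, p6=1)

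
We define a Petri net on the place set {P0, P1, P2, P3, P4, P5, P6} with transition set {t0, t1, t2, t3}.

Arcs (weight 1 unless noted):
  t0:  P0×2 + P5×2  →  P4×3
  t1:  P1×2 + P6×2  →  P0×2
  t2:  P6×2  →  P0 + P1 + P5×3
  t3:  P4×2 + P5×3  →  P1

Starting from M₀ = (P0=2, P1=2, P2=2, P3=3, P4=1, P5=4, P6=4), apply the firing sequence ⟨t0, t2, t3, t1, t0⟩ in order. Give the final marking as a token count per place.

(P0=1, P1=2, P2=2, P3=3, P4=5, P5=0, P6=0)

step 1: fire t0:  (P0=2, P1=2, P2=2, P3=3, P4=1, P5=4, P6=4) → (P0=0, P1=2, P2=2, P3=3, P4=4, P5=2, P6=4)
step 2: fire t2:  (P0=0, P1=2, P2=2, P3=3, P4=4, P5=2, P6=4) → (P0=1, P1=3, P2=2, P3=3, P4=4, P5=5, P6=2)
step 3: fire t3:  (P0=1, P1=3, P2=2, P3=3, P4=4, P5=5, P6=2) → (P0=1, P1=4, P2=2, P3=3, P4=2, P5=2, P6=2)
step 4: fire t1:  (P0=1, P1=4, P2=2, P3=3, P4=2, P5=2, P6=2) → (P0=3, P1=2, P2=2, P3=3, P4=2, P5=2, P6=0)
step 5: fire t0:  (P0=3, P1=2, P2=2, P3=3, P4=2, P5=2, P6=0) → (P0=1, P1=2, P2=2, P3=3, P4=5, P5=0, P6=0)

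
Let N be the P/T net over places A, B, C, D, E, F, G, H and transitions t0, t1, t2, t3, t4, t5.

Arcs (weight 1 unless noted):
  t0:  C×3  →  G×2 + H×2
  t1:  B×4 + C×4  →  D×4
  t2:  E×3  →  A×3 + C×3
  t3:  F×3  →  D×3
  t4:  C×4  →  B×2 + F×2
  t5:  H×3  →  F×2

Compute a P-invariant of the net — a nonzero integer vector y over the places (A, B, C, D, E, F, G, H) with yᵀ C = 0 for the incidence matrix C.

Incidence matrix C (rows=places, cols=transitions):
       t0   t1   t2   t3   t4   t5
    A   0    0    3    0    0    0
    B   0   -4    0    0    2    0
    C  -3   -4    3    0   -4    0
    D   0    4    0    3    0    0
    E   0    0   -3    0    0    0
    F   0    0    0   -3    2    2
    G   2    0    0    0    0    0
    H   2    0    0    0    0   -3

Candidate y = [1, 0, 0, 0, 1, 0, 0, 0]; check y·C column-wise:
  col t0: 1·0 + 0·-3 + 1·0 + 0·2 + 0·2 = 0
  col t1: 1·0 + 0·-4 + 0·-4 + 0·4 + 1·0 = 0
  col t2: 1·3 + 0·3 + 1·-3 = 0
  col t3: 1·0 + 0·3 + 1·0 + 0·-3 = 0
  col t4: 1·0 + 0·2 + 0·-4 + 1·0 + 0·2 = 0
  col t5: 1·0 + 1·0 + 0·2 + 0·-3 = 0

y = (A:1, B:0, C:0, D:0, E:1, F:0, G:0, H:0)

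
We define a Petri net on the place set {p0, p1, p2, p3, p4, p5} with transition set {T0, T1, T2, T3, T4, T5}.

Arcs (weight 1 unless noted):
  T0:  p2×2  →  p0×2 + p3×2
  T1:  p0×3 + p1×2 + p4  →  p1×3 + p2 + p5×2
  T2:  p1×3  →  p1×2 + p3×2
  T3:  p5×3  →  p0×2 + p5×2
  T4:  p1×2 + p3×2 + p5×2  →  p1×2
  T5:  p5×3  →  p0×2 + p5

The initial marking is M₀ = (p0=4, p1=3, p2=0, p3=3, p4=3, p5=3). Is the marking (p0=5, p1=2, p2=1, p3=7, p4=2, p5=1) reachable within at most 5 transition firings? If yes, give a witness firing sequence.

YES — reachable via ⟨T1, T2, T2, T5, T5⟩ (5 firings)

step 1: fire T1:  (p0=4, p1=3, p2=0, p3=3, p4=3, p5=3) → (p0=1, p1=4, p2=1, p3=3, p4=2, p5=5)
step 2: fire T2:  (p0=1, p1=4, p2=1, p3=3, p4=2, p5=5) → (p0=1, p1=3, p2=1, p3=5, p4=2, p5=5)
step 3: fire T2:  (p0=1, p1=3, p2=1, p3=5, p4=2, p5=5) → (p0=1, p1=2, p2=1, p3=7, p4=2, p5=5)
step 4: fire T5:  (p0=1, p1=2, p2=1, p3=7, p4=2, p5=5) → (p0=3, p1=2, p2=1, p3=7, p4=2, p5=3)
step 5: fire T5:  (p0=3, p1=2, p2=1, p3=7, p4=2, p5=3) → (p0=5, p1=2, p2=1, p3=7, p4=2, p5=1)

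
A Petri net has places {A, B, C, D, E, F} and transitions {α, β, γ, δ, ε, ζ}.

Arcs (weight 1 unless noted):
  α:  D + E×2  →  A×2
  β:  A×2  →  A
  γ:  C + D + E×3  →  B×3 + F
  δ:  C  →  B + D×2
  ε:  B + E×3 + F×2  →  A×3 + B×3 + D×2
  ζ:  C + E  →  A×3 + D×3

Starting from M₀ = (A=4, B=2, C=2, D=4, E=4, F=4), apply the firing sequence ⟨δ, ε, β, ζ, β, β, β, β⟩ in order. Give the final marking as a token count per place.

(A=5, B=5, C=0, D=11, E=0, F=2)

step 1: fire δ:  (A=4, B=2, C=2, D=4, E=4, F=4) → (A=4, B=3, C=1, D=6, E=4, F=4)
step 2: fire ε:  (A=4, B=3, C=1, D=6, E=4, F=4) → (A=7, B=5, C=1, D=8, E=1, F=2)
step 3: fire β:  (A=7, B=5, C=1, D=8, E=1, F=2) → (A=6, B=5, C=1, D=8, E=1, F=2)
step 4: fire ζ:  (A=6, B=5, C=1, D=8, E=1, F=2) → (A=9, B=5, C=0, D=11, E=0, F=2)
step 5: fire β:  (A=9, B=5, C=0, D=11, E=0, F=2) → (A=8, B=5, C=0, D=11, E=0, F=2)
step 6: fire β:  (A=8, B=5, C=0, D=11, E=0, F=2) → (A=7, B=5, C=0, D=11, E=0, F=2)
step 7: fire β:  (A=7, B=5, C=0, D=11, E=0, F=2) → (A=6, B=5, C=0, D=11, E=0, F=2)
step 8: fire β:  (A=6, B=5, C=0, D=11, E=0, F=2) → (A=5, B=5, C=0, D=11, E=0, F=2)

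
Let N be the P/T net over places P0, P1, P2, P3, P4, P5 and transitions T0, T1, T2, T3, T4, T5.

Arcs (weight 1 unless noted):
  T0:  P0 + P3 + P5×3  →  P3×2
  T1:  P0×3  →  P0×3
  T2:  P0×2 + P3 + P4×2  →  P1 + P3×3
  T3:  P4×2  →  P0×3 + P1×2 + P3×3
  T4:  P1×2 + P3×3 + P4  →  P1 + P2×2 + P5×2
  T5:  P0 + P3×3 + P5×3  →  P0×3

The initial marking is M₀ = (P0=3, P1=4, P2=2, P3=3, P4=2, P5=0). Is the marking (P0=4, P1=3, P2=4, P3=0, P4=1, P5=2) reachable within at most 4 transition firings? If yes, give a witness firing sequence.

depth 0: 1 marking
depth 1: 4 markings reached so far
depth 2: 4 markings reached so far
(frontier empty at depth 2; search complete)
target is not among the 4 markings reachable within 4 steps

NO — not reachable within 4 firings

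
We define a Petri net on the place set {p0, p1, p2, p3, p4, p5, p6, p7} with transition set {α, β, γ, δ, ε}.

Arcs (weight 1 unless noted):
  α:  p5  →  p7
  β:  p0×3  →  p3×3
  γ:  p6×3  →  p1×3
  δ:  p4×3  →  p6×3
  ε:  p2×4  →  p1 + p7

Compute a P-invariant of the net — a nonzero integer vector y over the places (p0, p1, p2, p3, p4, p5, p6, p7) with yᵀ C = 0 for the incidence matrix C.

Incidence matrix C (rows=places, cols=transitions):
        α    β    γ    δ    ε
   p0   0   -3    0    0    0
   p1   0    0    3    0    1
   p2   0    0    0    0   -4
   p3   0    3    0    0    0
   p4   0    0    0   -3    0
   p5  -1    0    0    0    0
   p6   0    0   -3    3    0
   p7   1    0    0    0    1

Candidate y = [1, 0, 0, 1, 0, 0, 0, 0]; check y·C column-wise:
  col α: 1·0 + 1·0 + 0·-1 + 0·1 = 0
  col β: 1·-3 + 1·3 = 0
  col γ: 1·0 + 0·3 + 1·0 + 0·-3 = 0
  col δ: 1·0 + 1·0 + 0·-3 + 0·3 = 0
  col ε: 1·0 + 0·1 + 0·-4 + 1·0 + 0·1 = 0

y = (p0:1, p1:0, p2:0, p3:1, p4:0, p5:0, p6:0, p7:0)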